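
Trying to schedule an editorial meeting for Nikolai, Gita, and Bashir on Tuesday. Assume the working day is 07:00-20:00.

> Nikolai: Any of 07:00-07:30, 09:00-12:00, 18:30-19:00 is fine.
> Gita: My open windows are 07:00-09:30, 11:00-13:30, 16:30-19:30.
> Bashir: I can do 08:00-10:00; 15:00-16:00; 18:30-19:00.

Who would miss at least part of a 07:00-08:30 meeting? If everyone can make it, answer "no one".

Bashir, Nikolai

Nikolai: not fully free for 07:00-08:30. Gita: free for 07:00-08:30. Bashir: not fully free for 07:00-08:30.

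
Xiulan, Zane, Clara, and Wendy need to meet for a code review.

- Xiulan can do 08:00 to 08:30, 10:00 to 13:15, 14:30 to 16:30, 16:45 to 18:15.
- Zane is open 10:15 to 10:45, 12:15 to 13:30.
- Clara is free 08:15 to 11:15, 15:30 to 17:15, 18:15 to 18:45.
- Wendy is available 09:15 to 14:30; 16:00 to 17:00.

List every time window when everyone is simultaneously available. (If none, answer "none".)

10:15-10:45

Xiulan ∩ Zane: 10:15-10:45, 12:15-13:15.
Xiulan ∩ Zane ∩ Clara: 10:15-10:45.
Xiulan ∩ Zane ∩ Clara ∩ Wendy: 10:15-10:45.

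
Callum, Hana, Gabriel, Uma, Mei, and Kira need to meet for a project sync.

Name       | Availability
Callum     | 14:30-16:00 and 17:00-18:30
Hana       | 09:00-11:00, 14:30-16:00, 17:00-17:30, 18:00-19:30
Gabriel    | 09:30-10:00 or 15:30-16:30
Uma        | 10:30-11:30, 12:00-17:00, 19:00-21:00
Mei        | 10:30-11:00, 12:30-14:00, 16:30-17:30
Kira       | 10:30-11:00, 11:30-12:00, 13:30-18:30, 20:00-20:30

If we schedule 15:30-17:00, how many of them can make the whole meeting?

2

Uma and Kira can make the full 15:30-17:00 slot — that's 2.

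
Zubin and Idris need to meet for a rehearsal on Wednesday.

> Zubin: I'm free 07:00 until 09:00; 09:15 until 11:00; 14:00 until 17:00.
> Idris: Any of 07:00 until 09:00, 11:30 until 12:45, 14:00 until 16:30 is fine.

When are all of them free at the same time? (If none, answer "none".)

Zubin ∩ Idris: 07:00-09:00, 14:00-16:30.

07:00-09:00, 14:00-16:30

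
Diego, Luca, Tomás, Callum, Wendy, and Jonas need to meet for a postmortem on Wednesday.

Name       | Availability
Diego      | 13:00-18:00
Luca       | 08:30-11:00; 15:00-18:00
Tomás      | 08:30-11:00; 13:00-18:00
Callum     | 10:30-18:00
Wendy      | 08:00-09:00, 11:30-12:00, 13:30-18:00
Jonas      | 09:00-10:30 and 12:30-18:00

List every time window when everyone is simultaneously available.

15:00-18:00

Diego ∩ Luca: 15:00-18:00.
Diego ∩ Luca ∩ Tomás: 15:00-18:00.
Diego ∩ Luca ∩ Tomás ∩ Callum: 15:00-18:00.
Diego ∩ Luca ∩ Tomás ∩ Callum ∩ Wendy: 15:00-18:00.
Diego ∩ Luca ∩ Tomás ∩ Callum ∩ Wendy ∩ Jonas: 15:00-18:00.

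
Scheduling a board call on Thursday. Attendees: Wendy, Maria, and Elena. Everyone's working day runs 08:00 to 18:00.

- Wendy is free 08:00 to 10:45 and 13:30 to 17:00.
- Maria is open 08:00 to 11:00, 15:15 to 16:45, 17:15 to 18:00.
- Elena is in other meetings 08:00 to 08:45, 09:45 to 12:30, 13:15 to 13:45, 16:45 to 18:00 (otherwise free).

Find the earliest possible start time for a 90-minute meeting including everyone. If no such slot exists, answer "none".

15:15

Wendy free: 08:00-10:45, 13:30-17:00.
Maria free: 08:00-11:00, 15:15-16:45, 17:15-18:00.
Elena free: 08:45-09:45, 12:30-13:15, 13:45-16:45 (invert busy blocks within the working day).
Wendy ∩ Maria: 08:00-10:45, 15:15-16:45.
Wendy ∩ Maria ∩ Elena: 08:45-09:45, 15:15-16:45.
The first common window of at least 90 minutes is 15:15-16:45, so the earliest start is 15:15.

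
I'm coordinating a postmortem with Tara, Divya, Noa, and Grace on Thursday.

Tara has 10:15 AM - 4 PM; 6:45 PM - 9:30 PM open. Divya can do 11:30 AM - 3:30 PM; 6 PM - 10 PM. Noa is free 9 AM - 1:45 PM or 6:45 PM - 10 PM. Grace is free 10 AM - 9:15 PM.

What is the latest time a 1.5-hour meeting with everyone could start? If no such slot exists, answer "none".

Tara ∩ Divya: 11:30-15:30, 18:45-21:30.
Tara ∩ Divya ∩ Noa: 11:30-13:45, 18:45-21:30.
Tara ∩ Divya ∩ Noa ∩ Grace: 11:30-13:45, 18:45-21:15.
So the common availability across everyone is 11:30-13:45, 18:45-21:15.
The last common window of at least 90 minutes is 18:45-21:15; a 90-minute meeting can start as late as 19:45 and still end by 21:15.

19:45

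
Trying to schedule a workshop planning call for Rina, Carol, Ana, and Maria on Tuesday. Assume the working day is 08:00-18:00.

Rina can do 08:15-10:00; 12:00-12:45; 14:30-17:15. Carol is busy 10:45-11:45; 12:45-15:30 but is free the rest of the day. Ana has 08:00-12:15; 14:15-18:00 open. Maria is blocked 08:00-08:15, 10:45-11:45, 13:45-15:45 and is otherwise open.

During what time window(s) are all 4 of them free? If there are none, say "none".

Rina free: 08:15-10:00, 12:00-12:45, 14:30-17:15.
Carol free: 08:00-10:45, 11:45-12:45, 15:30-18:00 (invert busy blocks within the working day).
Ana free: 08:00-12:15, 14:15-18:00.
Maria free: 08:15-10:45, 11:45-13:45, 15:45-18:00 (invert busy blocks within the working day).
Rina ∩ Carol: 08:15-10:00, 12:00-12:45, 15:30-17:15.
Rina ∩ Carol ∩ Ana: 08:15-10:00, 12:00-12:15, 15:30-17:15.
Rina ∩ Carol ∩ Ana ∩ Maria: 08:15-10:00, 12:00-12:15, 15:45-17:15.

08:15-10:00, 12:00-12:15, 15:45-17:15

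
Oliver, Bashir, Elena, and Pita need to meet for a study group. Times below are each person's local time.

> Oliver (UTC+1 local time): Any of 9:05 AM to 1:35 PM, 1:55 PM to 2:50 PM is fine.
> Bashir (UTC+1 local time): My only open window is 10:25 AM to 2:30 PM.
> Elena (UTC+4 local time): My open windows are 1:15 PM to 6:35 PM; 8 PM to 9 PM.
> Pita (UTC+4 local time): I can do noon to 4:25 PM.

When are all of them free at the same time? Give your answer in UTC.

Oliver in UTC: 08:05-12:35, 12:55-13:50 (subtract 1h to convert from UTC+1).
Bashir in UTC: 09:25-13:30 (subtract 1h to convert from UTC+1).
Elena in UTC: 09:15-14:35, 16:00-17:00 (subtract 4h to convert from UTC+4).
Pita in UTC: 08:00-12:25 (subtract 4h to convert from UTC+4).
Oliver ∩ Bashir: 09:25-12:35, 12:55-13:30.
Oliver ∩ Bashir ∩ Elena: 09:25-12:35, 12:55-13:30.
Oliver ∩ Bashir ∩ Elena ∩ Pita: 09:25-12:25.

09:25-12:25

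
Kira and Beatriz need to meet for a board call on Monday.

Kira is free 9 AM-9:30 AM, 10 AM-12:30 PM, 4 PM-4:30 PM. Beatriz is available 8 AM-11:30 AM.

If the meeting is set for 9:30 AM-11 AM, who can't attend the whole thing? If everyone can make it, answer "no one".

Kira: not fully free for 09:30-11:00. Beatriz: free for 09:30-11:00.

Kira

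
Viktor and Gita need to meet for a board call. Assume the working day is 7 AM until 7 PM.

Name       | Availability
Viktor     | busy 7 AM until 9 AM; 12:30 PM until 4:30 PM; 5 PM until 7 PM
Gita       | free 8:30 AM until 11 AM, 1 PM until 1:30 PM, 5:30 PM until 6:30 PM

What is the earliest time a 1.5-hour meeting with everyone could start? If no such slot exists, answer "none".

09:00

Viktor free: 09:00-12:30, 16:30-17:00 (invert busy blocks within the working day).
Gita free: 08:30-11:00, 13:00-13:30, 17:30-18:30.
Viktor ∩ Gita: 09:00-11:00.
The first common window of at least 90 minutes is 09:00-11:00, so the earliest start is 09:00.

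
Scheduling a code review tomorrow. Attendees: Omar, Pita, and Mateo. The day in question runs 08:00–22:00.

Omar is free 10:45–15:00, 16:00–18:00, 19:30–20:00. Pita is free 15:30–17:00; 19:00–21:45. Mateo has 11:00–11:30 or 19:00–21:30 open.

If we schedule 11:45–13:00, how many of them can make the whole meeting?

1

Omar can make the full 11:45-13:00 slot — that's 1.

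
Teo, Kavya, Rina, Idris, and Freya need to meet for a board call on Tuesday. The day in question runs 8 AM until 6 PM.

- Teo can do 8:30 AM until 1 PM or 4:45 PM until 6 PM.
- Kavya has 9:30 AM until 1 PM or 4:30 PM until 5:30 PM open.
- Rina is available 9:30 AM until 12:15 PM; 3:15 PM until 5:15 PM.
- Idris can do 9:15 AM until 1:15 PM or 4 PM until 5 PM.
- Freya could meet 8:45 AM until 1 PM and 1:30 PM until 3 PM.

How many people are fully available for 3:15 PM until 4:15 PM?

1

Rina can make the full 15:15-16:15 slot — that's 1.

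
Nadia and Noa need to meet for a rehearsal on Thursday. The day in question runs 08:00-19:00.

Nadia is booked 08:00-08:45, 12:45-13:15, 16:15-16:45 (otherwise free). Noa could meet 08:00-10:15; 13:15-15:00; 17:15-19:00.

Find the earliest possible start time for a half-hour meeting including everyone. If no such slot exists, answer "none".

08:45

Nadia free: 08:45-12:45, 13:15-16:15, 16:45-19:00 (invert busy blocks within the working day).
Noa free: 08:00-10:15, 13:15-15:00, 17:15-19:00.
Nadia ∩ Noa: 08:45-10:15, 13:15-15:00, 17:15-19:00.
So the common availability across everyone is 08:45-10:15, 13:15-15:00, 17:15-19:00.
The first common window of at least 30 minutes is 08:45-10:15, so the earliest start is 08:45.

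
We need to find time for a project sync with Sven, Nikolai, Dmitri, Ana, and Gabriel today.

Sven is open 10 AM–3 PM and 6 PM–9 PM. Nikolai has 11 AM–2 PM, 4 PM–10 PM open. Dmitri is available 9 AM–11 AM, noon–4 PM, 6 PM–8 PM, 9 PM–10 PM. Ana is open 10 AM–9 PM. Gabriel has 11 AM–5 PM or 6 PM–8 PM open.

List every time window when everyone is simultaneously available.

Sven ∩ Nikolai: 11:00-14:00, 18:00-21:00.
Sven ∩ Nikolai ∩ Dmitri: 12:00-14:00, 18:00-20:00.
Sven ∩ Nikolai ∩ Dmitri ∩ Ana: 12:00-14:00, 18:00-20:00.
Sven ∩ Nikolai ∩ Dmitri ∩ Ana ∩ Gabriel: 12:00-14:00, 18:00-20:00.
So the common availability across everyone is 12:00-14:00, 18:00-20:00.

12:00-14:00, 18:00-20:00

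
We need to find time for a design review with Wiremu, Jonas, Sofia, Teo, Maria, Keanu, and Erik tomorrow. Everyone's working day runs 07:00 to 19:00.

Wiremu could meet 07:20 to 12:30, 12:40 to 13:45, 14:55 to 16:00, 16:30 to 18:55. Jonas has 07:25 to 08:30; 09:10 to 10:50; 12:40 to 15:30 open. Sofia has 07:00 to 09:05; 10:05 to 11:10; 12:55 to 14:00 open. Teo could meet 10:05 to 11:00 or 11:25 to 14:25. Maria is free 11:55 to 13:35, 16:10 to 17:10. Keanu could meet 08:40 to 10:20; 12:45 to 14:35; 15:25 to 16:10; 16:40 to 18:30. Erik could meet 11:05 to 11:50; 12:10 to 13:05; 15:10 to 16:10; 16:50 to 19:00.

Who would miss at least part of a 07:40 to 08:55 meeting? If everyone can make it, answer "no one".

Wiremu: free for 07:40-08:55. Jonas: not fully free for 07:40-08:55. Sofia: free for 07:40-08:55. Teo: not fully free for 07:40-08:55. Maria: not fully free for 07:40-08:55. Keanu: not fully free for 07:40-08:55. Erik: not fully free for 07:40-08:55.

Erik, Jonas, Keanu, Maria, Teo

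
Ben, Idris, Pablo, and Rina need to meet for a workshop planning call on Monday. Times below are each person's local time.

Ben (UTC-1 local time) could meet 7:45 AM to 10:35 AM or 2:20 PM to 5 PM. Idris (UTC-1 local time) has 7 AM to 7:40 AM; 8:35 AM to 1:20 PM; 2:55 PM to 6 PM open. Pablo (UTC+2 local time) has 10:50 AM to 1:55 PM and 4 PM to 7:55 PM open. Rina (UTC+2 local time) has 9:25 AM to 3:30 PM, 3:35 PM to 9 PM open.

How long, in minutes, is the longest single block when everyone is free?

Ben in UTC: 08:45-11:35, 15:20-18:00 (add 1h to convert from UTC-1).
Idris in UTC: 08:00-08:40, 09:35-14:20, 15:55-19:00 (add 1h to convert from UTC-1).
Pablo in UTC: 08:50-11:55, 14:00-17:55 (subtract 2h to convert from UTC+2).
Rina in UTC: 07:25-13:30, 13:35-19:00 (subtract 2h to convert from UTC+2).
Ben ∩ Idris: 09:35-11:35, 15:55-18:00.
Ben ∩ Idris ∩ Pablo: 09:35-11:35, 15:55-17:55.
Ben ∩ Idris ∩ Pablo ∩ Rina: 09:35-11:35, 15:55-17:55.
The longest is 09:35-11:35 at 120 minutes.

120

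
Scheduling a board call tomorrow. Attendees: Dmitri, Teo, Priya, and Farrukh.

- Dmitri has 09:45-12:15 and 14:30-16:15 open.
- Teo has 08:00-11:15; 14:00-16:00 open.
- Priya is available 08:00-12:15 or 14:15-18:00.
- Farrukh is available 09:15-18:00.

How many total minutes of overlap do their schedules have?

Dmitri ∩ Teo: 09:45-11:15, 14:30-16:00.
Dmitri ∩ Teo ∩ Priya: 09:45-11:15, 14:30-16:00.
Dmitri ∩ Teo ∩ Priya ∩ Farrukh: 09:45-11:15, 14:30-16:00.
So the common availability across everyone is 09:45-11:15, 14:30-16:00.
Summing the common windows: 90 + 90 = 180 minutes.

180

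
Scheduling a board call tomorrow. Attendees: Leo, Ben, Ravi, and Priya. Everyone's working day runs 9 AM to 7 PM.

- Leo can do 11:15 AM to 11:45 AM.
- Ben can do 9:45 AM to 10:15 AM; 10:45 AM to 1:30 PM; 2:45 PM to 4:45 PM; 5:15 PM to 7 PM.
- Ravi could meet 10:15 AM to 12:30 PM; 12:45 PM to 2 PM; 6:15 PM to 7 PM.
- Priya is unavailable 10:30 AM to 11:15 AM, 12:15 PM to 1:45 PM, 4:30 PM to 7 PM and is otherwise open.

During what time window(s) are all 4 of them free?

11:15-11:45

Leo free: 11:15-11:45.
Ben free: 09:45-10:15, 10:45-13:30, 14:45-16:45, 17:15-19:00.
Ravi free: 10:15-12:30, 12:45-14:00, 18:15-19:00.
Priya free: 09:00-10:30, 11:15-12:15, 13:45-16:30 (invert busy blocks within the working day).
Leo ∩ Ben: 11:15-11:45.
Leo ∩ Ben ∩ Ravi: 11:15-11:45.
Leo ∩ Ben ∩ Ravi ∩ Priya: 11:15-11:45.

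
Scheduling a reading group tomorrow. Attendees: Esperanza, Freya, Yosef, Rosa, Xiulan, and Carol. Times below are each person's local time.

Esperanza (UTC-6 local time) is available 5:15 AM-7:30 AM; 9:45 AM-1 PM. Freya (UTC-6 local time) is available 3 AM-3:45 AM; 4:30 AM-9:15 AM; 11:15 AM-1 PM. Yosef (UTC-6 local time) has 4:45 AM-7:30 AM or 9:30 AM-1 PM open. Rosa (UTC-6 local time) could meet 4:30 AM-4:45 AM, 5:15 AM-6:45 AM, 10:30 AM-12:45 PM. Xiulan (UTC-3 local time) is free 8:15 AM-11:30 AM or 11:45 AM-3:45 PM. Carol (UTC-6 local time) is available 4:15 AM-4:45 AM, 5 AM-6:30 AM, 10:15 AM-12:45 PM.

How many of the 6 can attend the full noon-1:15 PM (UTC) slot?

4

Esperanza in UTC: 11:15-13:30, 15:45-19:00 (add 6h to convert from UTC-6).
Freya in UTC: 09:00-09:45, 10:30-15:15, 17:15-19:00 (add 6h to convert from UTC-6).
Yosef in UTC: 10:45-13:30, 15:30-19:00 (add 6h to convert from UTC-6).
Rosa in UTC: 10:30-10:45, 11:15-12:45, 16:30-18:45 (add 6h to convert from UTC-6).
Xiulan in UTC: 11:15-14:30, 14:45-18:45 (add 3h to convert from UTC-3).
Carol in UTC: 10:15-10:45, 11:00-12:30, 16:15-18:45 (add 6h to convert from UTC-6).
Esperanza, Freya, Yosef, and Xiulan can make the full 12:00-13:15 slot — that's 4.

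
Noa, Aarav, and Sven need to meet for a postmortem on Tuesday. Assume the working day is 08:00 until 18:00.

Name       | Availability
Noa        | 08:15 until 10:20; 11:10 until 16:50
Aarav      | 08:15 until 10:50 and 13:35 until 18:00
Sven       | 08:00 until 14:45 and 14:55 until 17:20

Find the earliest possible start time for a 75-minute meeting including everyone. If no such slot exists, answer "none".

Noa ∩ Aarav: 08:15-10:20, 13:35-16:50.
Noa ∩ Aarav ∩ Sven: 08:15-10:20, 13:35-14:45, 14:55-16:50.
The first common window of at least 75 minutes is 08:15-10:20, so the earliest start is 08:15.

08:15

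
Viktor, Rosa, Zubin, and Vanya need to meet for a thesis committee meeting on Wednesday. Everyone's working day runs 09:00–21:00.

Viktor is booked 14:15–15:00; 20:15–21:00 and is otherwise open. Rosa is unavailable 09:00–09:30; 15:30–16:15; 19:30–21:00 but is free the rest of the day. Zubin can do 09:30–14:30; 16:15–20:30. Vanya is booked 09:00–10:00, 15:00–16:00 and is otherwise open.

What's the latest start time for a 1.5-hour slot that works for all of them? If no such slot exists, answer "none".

18:00

Viktor free: 09:00-14:15, 15:00-20:15 (invert busy blocks within the working day).
Rosa free: 09:30-15:30, 16:15-19:30 (invert busy blocks within the working day).
Zubin free: 09:30-14:30, 16:15-20:30.
Vanya free: 10:00-15:00, 16:00-21:00 (invert busy blocks within the working day).
Viktor ∩ Rosa: 09:30-14:15, 15:00-15:30, 16:15-19:30.
Viktor ∩ Rosa ∩ Zubin: 09:30-14:15, 16:15-19:30.
Viktor ∩ Rosa ∩ Zubin ∩ Vanya: 10:00-14:15, 16:15-19:30.
So the common availability across everyone is 10:00-14:15, 16:15-19:30.
The last common window of at least 90 minutes is 16:15-19:30; a 90-minute meeting can start as late as 18:00 and still end by 19:30.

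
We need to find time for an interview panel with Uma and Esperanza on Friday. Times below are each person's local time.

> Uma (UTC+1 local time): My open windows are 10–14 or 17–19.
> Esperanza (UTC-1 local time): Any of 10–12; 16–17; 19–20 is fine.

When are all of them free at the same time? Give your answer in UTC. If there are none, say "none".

Uma in UTC: 09:00-13:00, 16:00-18:00 (subtract 1h to convert from UTC+1).
Esperanza in UTC: 11:00-13:00, 17:00-18:00, 20:00-21:00 (add 1h to convert from UTC-1).
Uma ∩ Esperanza: 11:00-13:00, 17:00-18:00.

11:00-13:00, 17:00-18:00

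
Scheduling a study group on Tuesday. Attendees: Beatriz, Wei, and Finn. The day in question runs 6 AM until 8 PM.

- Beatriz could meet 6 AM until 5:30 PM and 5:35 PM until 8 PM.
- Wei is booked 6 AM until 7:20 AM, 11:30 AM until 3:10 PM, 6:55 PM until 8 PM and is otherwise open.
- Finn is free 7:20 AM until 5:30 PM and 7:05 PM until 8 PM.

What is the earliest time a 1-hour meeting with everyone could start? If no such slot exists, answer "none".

07:20

Beatriz free: 06:00-17:30, 17:35-20:00.
Wei free: 07:20-11:30, 15:10-18:55 (invert busy blocks within the working day).
Finn free: 07:20-17:30, 19:05-20:00.
Beatriz ∩ Wei: 07:20-11:30, 15:10-17:30, 17:35-18:55.
Beatriz ∩ Wei ∩ Finn: 07:20-11:30, 15:10-17:30.
So the common availability across everyone is 07:20-11:30, 15:10-17:30.
The first common window of at least 60 minutes is 07:20-11:30, so the earliest start is 07:20.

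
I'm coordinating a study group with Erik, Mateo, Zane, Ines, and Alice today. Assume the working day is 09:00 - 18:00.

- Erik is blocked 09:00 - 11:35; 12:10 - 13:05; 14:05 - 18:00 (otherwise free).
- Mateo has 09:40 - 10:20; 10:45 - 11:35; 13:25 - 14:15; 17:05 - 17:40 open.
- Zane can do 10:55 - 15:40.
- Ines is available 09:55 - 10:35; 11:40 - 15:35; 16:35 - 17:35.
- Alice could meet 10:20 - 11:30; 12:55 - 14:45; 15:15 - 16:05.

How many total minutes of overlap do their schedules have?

Erik free: 11:35-12:10, 13:05-14:05 (invert busy blocks within the working day).
Mateo free: 09:40-10:20, 10:45-11:35, 13:25-14:15, 17:05-17:40.
Zane free: 10:55-15:40.
Ines free: 09:55-10:35, 11:40-15:35, 16:35-17:35.
Alice free: 10:20-11:30, 12:55-14:45, 15:15-16:05.
Erik ∩ Mateo: 13:25-14:05.
Erik ∩ Mateo ∩ Zane: 13:25-14:05.
Erik ∩ Mateo ∩ Zane ∩ Ines: 13:25-14:05.
Erik ∩ Mateo ∩ Zane ∩ Ines ∩ Alice: 13:25-14:05.
That's a single block of 40 minutes.

40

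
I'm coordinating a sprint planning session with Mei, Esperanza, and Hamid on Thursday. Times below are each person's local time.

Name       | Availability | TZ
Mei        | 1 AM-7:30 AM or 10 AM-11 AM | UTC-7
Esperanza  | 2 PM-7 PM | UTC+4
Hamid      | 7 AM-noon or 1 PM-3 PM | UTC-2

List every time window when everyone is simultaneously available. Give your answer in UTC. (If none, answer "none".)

10:00-14:00

Mei in UTC: 08:00-14:30, 17:00-18:00 (add 7h to convert from UTC-7).
Esperanza in UTC: 10:00-15:00 (subtract 4h to convert from UTC+4).
Hamid in UTC: 09:00-14:00, 15:00-17:00 (add 2h to convert from UTC-2).
Mei ∩ Esperanza: 10:00-14:30.
Mei ∩ Esperanza ∩ Hamid: 10:00-14:00.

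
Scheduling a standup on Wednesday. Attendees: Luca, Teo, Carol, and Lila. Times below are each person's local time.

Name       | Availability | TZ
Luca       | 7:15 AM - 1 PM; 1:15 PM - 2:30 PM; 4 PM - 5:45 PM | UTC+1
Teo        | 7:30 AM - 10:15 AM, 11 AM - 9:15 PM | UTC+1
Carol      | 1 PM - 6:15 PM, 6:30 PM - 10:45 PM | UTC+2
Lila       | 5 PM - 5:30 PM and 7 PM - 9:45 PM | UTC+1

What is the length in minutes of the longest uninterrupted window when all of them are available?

15

Luca in UTC: 06:15-12:00, 12:15-13:30, 15:00-16:45 (subtract 1h to convert from UTC+1).
Teo in UTC: 06:30-09:15, 10:00-20:15 (subtract 1h to convert from UTC+1).
Carol in UTC: 11:00-16:15, 16:30-20:45 (subtract 2h to convert from UTC+2).
Lila in UTC: 16:00-16:30, 18:00-20:45 (subtract 1h to convert from UTC+1).
Luca ∩ Teo: 06:30-09:15, 10:00-12:00, 12:15-13:30, 15:00-16:45.
Luca ∩ Teo ∩ Carol: 11:00-12:00, 12:15-13:30, 15:00-16:15, 16:30-16:45.
Luca ∩ Teo ∩ Carol ∩ Lila: 16:00-16:15.
The longest is 16:00-16:15 at 15 minutes.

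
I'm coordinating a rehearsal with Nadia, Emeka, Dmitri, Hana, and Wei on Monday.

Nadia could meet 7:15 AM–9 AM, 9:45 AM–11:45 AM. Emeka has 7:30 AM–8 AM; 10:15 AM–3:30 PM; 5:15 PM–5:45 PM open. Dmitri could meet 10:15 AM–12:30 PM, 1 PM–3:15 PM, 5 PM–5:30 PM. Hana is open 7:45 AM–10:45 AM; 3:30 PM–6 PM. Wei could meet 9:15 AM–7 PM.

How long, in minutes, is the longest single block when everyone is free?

30

Nadia ∩ Emeka: 07:30-08:00, 10:15-11:45.
Nadia ∩ Emeka ∩ Dmitri: 10:15-11:45.
Nadia ∩ Emeka ∩ Dmitri ∩ Hana: 10:15-10:45.
Nadia ∩ Emeka ∩ Dmitri ∩ Hana ∩ Wei: 10:15-10:45.
So the common availability across everyone is 10:15-10:45.
The longest is 10:15-10:45 at 30 minutes.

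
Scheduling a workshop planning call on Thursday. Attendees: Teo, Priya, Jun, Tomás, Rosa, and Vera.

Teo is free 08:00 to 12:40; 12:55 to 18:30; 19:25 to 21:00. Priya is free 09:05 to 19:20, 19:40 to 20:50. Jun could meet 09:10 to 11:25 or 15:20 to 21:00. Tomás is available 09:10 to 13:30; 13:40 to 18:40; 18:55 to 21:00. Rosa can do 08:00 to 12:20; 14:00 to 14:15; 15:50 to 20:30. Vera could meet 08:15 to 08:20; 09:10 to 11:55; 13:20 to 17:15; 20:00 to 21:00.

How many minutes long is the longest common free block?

Teo ∩ Priya: 09:05-12:40, 12:55-18:30, 19:40-20:50.
Teo ∩ Priya ∩ Jun: 09:10-11:25, 15:20-18:30, 19:40-20:50.
Teo ∩ Priya ∩ Jun ∩ Tomás: 09:10-11:25, 15:20-18:30, 19:40-20:50.
Teo ∩ Priya ∩ Jun ∩ Tomás ∩ Rosa: 09:10-11:25, 15:50-18:30, 19:40-20:30.
Teo ∩ Priya ∩ Jun ∩ Tomás ∩ Rosa ∩ Vera: 09:10-11:25, 15:50-17:15, 20:00-20:30.
So the common availability across everyone is 09:10-11:25, 15:50-17:15, 20:00-20:30.
The longest is 09:10-11:25 at 135 minutes.

135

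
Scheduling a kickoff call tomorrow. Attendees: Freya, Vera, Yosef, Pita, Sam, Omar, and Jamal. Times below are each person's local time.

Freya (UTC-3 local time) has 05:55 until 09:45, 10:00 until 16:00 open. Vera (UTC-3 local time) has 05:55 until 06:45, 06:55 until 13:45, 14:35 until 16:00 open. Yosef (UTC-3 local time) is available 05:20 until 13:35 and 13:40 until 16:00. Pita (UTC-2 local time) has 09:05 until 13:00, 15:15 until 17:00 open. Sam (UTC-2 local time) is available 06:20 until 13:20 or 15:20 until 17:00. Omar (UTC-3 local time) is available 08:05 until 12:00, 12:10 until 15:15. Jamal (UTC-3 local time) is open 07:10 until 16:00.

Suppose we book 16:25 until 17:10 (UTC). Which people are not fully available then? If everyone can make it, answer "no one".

Pita, Sam, Vera, Yosef

Freya in UTC: 08:55-12:45, 13:00-19:00 (add 3h to convert from UTC-3).
Vera in UTC: 08:55-09:45, 09:55-16:45, 17:35-19:00 (add 3h to convert from UTC-3).
Yosef in UTC: 08:20-16:35, 16:40-19:00 (add 3h to convert from UTC-3).
Pita in UTC: 11:05-15:00, 17:15-19:00 (add 2h to convert from UTC-2).
Sam in UTC: 08:20-15:20, 17:20-19:00 (add 2h to convert from UTC-2).
Omar in UTC: 11:05-15:00, 15:10-18:15 (add 3h to convert from UTC-3).
Jamal in UTC: 10:10-19:00 (add 3h to convert from UTC-3).
Freya: free for 16:25-17:10. Vera: not fully free for 16:25-17:10. Yosef: not fully free for 16:25-17:10. Pita: not fully free for 16:25-17:10. Sam: not fully free for 16:25-17:10. Omar: free for 16:25-17:10. Jamal: free for 16:25-17:10.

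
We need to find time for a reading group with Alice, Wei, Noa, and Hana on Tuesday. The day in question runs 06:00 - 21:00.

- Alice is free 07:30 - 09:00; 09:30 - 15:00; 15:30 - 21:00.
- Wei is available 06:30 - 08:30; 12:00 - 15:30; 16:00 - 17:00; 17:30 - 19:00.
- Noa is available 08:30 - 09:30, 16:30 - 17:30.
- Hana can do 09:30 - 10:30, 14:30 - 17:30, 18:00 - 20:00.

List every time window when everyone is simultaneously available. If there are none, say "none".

Alice ∩ Wei: 07:30-08:30, 12:00-15:00, 16:00-17:00, 17:30-19:00.
Alice ∩ Wei ∩ Noa: 16:30-17:00.
Alice ∩ Wei ∩ Noa ∩ Hana: 16:30-17:00.
Those are the intersection windows.

16:30-17:00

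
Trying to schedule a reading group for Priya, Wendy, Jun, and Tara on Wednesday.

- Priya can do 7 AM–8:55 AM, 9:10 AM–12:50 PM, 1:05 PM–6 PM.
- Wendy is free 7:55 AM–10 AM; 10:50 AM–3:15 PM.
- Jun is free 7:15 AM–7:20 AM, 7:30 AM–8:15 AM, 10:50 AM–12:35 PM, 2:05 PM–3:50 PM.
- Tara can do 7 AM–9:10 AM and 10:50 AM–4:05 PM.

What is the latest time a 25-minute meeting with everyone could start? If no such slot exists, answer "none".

14:50

Priya ∩ Wendy: 07:55-08:55, 09:10-10:00, 10:50-12:50, 13:05-15:15.
Priya ∩ Wendy ∩ Jun: 07:55-08:15, 10:50-12:35, 14:05-15:15.
Priya ∩ Wendy ∩ Jun ∩ Tara: 07:55-08:15, 10:50-12:35, 14:05-15:15.
The last common window of at least 25 minutes is 14:05-15:15; a 25-minute meeting can start as late as 14:50 and still end by 15:15.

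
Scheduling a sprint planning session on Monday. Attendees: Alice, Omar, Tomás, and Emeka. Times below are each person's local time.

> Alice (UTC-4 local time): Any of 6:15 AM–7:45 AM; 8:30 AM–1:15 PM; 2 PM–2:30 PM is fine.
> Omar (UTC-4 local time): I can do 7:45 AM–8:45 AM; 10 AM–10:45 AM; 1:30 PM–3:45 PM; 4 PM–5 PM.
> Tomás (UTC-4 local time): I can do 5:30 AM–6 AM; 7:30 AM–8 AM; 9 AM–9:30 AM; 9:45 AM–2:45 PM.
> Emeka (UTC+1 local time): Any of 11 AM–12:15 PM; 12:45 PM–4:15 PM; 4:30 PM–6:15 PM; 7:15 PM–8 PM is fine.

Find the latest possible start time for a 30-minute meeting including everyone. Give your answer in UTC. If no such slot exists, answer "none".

14:15

Alice in UTC: 10:15-11:45, 12:30-17:15, 18:00-18:30 (add 4h to convert from UTC-4).
Omar in UTC: 11:45-12:45, 14:00-14:45, 17:30-19:45, 20:00-21:00 (add 4h to convert from UTC-4).
Tomás in UTC: 09:30-10:00, 11:30-12:00, 13:00-13:30, 13:45-18:45 (add 4h to convert from UTC-4).
Emeka in UTC: 10:00-11:15, 11:45-15:15, 15:30-17:15, 18:15-19:00 (subtract 1h to convert from UTC+1).
Alice ∩ Omar: 12:30-12:45, 14:00-14:45, 18:00-18:30.
Alice ∩ Omar ∩ Tomás: 14:00-14:45, 18:00-18:30.
Alice ∩ Omar ∩ Tomás ∩ Emeka: 14:00-14:45, 18:15-18:30.
The last common window of at least 30 minutes is 14:00-14:45; a 30-minute meeting can start as late as 14:15 and still end by 14:45.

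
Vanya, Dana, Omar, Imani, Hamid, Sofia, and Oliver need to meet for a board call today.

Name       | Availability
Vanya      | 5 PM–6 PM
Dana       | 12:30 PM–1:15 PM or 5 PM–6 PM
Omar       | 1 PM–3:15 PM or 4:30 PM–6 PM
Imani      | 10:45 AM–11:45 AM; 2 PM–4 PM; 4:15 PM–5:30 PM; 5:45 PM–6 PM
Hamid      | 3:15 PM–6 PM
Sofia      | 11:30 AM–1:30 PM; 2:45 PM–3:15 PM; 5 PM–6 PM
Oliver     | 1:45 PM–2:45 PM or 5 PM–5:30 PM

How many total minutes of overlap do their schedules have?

Vanya ∩ Dana: 17:00-18:00.
Vanya ∩ Dana ∩ Omar: 17:00-18:00.
Vanya ∩ Dana ∩ Omar ∩ Imani: 17:00-17:30, 17:45-18:00.
Vanya ∩ Dana ∩ Omar ∩ Imani ∩ Hamid: 17:00-17:30, 17:45-18:00.
Vanya ∩ Dana ∩ Omar ∩ Imani ∩ Hamid ∩ Sofia: 17:00-17:30, 17:45-18:00.
Vanya ∩ Dana ∩ Omar ∩ Imani ∩ Hamid ∩ Sofia ∩ Oliver: 17:00-17:30.
That's a single block of 30 minutes.

30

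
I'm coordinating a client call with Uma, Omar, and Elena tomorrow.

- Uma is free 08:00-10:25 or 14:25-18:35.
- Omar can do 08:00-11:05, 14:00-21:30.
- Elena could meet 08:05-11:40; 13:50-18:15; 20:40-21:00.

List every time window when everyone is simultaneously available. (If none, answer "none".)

08:05-10:25, 14:25-18:15

Uma ∩ Omar: 08:00-10:25, 14:25-18:35.
Uma ∩ Omar ∩ Elena: 08:05-10:25, 14:25-18:15.
So the common availability across everyone is 08:05-10:25, 14:25-18:15.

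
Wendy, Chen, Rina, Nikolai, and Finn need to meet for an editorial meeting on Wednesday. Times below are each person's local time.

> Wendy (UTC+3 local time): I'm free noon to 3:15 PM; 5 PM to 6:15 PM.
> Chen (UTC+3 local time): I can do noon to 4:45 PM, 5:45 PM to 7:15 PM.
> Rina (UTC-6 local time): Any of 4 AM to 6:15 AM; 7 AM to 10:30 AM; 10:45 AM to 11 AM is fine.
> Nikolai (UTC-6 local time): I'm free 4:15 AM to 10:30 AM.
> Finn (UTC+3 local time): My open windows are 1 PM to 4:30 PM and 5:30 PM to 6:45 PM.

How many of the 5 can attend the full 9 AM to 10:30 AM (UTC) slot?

2

Wendy in UTC: 09:00-12:15, 14:00-15:15 (subtract 3h to convert from UTC+3).
Chen in UTC: 09:00-13:45, 14:45-16:15 (subtract 3h to convert from UTC+3).
Rina in UTC: 10:00-12:15, 13:00-16:30, 16:45-17:00 (add 6h to convert from UTC-6).
Nikolai in UTC: 10:15-16:30 (add 6h to convert from UTC-6).
Finn in UTC: 10:00-13:30, 14:30-15:45 (subtract 3h to convert from UTC+3).
Wendy and Chen can make the full 09:00-10:30 slot — that's 2.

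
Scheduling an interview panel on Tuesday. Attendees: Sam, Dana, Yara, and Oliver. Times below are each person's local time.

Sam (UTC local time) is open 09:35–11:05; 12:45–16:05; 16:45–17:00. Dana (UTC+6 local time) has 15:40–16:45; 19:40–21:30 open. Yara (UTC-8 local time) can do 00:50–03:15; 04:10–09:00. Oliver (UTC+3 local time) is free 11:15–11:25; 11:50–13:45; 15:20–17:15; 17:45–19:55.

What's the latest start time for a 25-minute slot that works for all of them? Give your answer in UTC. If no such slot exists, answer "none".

15:05

Sam in UTC: 09:35-11:05, 12:45-16:05, 16:45-17:00.
Dana in UTC: 09:40-10:45, 13:40-15:30 (subtract 6h to convert from UTC+6).
Yara in UTC: 08:50-11:15, 12:10-17:00 (add 8h to convert from UTC-8).
Oliver in UTC: 08:15-08:25, 08:50-10:45, 12:20-14:15, 14:45-16:55 (subtract 3h to convert from UTC+3).
Sam ∩ Dana: 09:40-10:45, 13:40-15:30.
Sam ∩ Dana ∩ Yara: 09:40-10:45, 13:40-15:30.
Sam ∩ Dana ∩ Yara ∩ Oliver: 09:40-10:45, 13:40-14:15, 14:45-15:30.
So the common availability across everyone is 09:40-10:45, 13:40-14:15, 14:45-15:30.
The last common window of at least 25 minutes is 14:45-15:30; a 25-minute meeting can start as late as 15:05 and still end by 15:30.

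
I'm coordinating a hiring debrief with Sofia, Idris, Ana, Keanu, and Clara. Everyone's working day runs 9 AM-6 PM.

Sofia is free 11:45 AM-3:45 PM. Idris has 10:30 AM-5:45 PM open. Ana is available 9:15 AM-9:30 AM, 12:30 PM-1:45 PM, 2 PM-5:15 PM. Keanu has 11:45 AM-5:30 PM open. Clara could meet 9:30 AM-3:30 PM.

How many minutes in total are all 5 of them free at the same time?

Sofia ∩ Idris: 11:45-15:45.
Sofia ∩ Idris ∩ Ana: 12:30-13:45, 14:00-15:45.
Sofia ∩ Idris ∩ Ana ∩ Keanu: 12:30-13:45, 14:00-15:45.
Sofia ∩ Idris ∩ Ana ∩ Keanu ∩ Clara: 12:30-13:45, 14:00-15:30.
Summing the common windows: 75 + 90 = 165 minutes.

165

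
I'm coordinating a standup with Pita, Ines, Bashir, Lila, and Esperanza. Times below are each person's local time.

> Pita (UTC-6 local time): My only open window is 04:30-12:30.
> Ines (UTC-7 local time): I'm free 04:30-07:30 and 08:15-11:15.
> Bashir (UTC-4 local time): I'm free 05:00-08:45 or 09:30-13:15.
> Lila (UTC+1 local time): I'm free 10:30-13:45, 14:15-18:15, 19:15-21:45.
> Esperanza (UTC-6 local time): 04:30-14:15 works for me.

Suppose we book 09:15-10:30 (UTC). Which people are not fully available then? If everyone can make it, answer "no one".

Esperanza, Ines, Lila, Pita

Pita in UTC: 10:30-18:30 (add 6h to convert from UTC-6).
Ines in UTC: 11:30-14:30, 15:15-18:15 (add 7h to convert from UTC-7).
Bashir in UTC: 09:00-12:45, 13:30-17:15 (add 4h to convert from UTC-4).
Lila in UTC: 09:30-12:45, 13:15-17:15, 18:15-20:45 (subtract 1h to convert from UTC+1).
Esperanza in UTC: 10:30-20:15 (add 6h to convert from UTC-6).
Pita: not fully free for 09:15-10:30. Ines: not fully free for 09:15-10:30. Bashir: free for 09:15-10:30. Lila: not fully free for 09:15-10:30. Esperanza: not fully free for 09:15-10:30.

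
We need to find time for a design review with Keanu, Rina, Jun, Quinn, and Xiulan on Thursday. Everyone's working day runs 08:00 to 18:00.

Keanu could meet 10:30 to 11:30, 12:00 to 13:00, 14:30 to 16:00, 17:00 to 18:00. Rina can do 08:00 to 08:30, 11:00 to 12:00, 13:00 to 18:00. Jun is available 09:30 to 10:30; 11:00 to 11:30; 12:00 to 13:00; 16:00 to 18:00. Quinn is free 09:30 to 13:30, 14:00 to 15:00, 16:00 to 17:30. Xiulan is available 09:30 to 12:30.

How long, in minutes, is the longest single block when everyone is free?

30

Keanu ∩ Rina: 11:00-11:30, 14:30-16:00, 17:00-18:00.
Keanu ∩ Rina ∩ Jun: 11:00-11:30, 17:00-18:00.
Keanu ∩ Rina ∩ Jun ∩ Quinn: 11:00-11:30, 17:00-17:30.
Keanu ∩ Rina ∩ Jun ∩ Quinn ∩ Xiulan: 11:00-11:30.
Those are the intersection windows.
The longest is 11:00-11:30 at 30 minutes.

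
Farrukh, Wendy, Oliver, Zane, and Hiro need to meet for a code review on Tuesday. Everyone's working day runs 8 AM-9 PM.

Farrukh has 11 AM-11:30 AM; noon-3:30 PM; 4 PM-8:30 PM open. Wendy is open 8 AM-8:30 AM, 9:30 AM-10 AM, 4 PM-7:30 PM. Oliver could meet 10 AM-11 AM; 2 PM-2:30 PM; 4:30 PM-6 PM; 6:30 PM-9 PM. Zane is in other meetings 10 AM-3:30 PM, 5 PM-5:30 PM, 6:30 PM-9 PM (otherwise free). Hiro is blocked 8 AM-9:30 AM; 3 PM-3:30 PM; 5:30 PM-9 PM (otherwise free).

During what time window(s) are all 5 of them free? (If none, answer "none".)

16:30-17:00

Farrukh free: 11:00-11:30, 12:00-15:30, 16:00-20:30.
Wendy free: 08:00-08:30, 09:30-10:00, 16:00-19:30.
Oliver free: 10:00-11:00, 14:00-14:30, 16:30-18:00, 18:30-21:00.
Zane free: 08:00-10:00, 15:30-17:00, 17:30-18:30 (invert busy blocks within the working day).
Hiro free: 09:30-15:00, 15:30-17:30 (invert busy blocks within the working day).
Farrukh ∩ Wendy: 16:00-19:30.
Farrukh ∩ Wendy ∩ Oliver: 16:30-18:00, 18:30-19:30.
Farrukh ∩ Wendy ∩ Oliver ∩ Zane: 16:30-17:00, 17:30-18:00.
Farrukh ∩ Wendy ∩ Oliver ∩ Zane ∩ Hiro: 16:30-17:00.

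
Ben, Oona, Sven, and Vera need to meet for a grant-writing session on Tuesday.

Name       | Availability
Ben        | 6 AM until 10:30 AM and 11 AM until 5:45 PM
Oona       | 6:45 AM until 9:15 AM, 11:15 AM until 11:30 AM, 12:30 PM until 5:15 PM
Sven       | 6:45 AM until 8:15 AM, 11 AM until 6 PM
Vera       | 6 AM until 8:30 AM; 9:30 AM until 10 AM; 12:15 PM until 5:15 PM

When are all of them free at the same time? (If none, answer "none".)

Ben ∩ Oona: 06:45-09:15, 11:15-11:30, 12:30-17:15.
Ben ∩ Oona ∩ Sven: 06:45-08:15, 11:15-11:30, 12:30-17:15.
Ben ∩ Oona ∩ Sven ∩ Vera: 06:45-08:15, 12:30-17:15.
So the common availability across everyone is 06:45-08:15, 12:30-17:15.

06:45-08:15, 12:30-17:15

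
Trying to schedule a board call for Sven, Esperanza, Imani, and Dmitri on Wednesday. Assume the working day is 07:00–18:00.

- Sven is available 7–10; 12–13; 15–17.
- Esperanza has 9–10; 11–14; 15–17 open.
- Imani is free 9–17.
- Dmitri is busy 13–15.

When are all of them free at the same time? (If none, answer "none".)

Sven free: 07:00-10:00, 12:00-13:00, 15:00-17:00.
Esperanza free: 09:00-10:00, 11:00-14:00, 15:00-17:00.
Imani free: 09:00-17:00.
Dmitri free: 07:00-13:00, 15:00-18:00 (invert busy blocks within the working day).
Sven ∩ Esperanza: 09:00-10:00, 12:00-13:00, 15:00-17:00.
Sven ∩ Esperanza ∩ Imani: 09:00-10:00, 12:00-13:00, 15:00-17:00.
Sven ∩ Esperanza ∩ Imani ∩ Dmitri: 09:00-10:00, 12:00-13:00, 15:00-17:00.

09:00-10:00, 12:00-13:00, 15:00-17:00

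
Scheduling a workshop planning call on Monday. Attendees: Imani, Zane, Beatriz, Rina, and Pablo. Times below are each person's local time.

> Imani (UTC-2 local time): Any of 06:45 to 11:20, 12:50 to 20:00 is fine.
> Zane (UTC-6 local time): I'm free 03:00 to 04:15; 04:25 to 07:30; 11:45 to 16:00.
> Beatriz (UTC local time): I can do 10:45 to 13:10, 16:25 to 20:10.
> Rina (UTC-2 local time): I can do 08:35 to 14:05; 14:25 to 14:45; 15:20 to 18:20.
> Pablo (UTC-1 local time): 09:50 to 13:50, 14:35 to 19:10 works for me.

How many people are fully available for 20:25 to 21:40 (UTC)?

Imani in UTC: 08:45-13:20, 14:50-22:00 (add 2h to convert from UTC-2).
Zane in UTC: 09:00-10:15, 10:25-13:30, 17:45-22:00 (add 6h to convert from UTC-6).
Beatriz in UTC: 10:45-13:10, 16:25-20:10.
Rina in UTC: 10:35-16:05, 16:25-16:45, 17:20-20:20 (add 2h to convert from UTC-2).
Pablo in UTC: 10:50-14:50, 15:35-20:10 (add 1h to convert from UTC-1).
Imani and Zane can make the full 20:25-21:40 slot — that's 2.

2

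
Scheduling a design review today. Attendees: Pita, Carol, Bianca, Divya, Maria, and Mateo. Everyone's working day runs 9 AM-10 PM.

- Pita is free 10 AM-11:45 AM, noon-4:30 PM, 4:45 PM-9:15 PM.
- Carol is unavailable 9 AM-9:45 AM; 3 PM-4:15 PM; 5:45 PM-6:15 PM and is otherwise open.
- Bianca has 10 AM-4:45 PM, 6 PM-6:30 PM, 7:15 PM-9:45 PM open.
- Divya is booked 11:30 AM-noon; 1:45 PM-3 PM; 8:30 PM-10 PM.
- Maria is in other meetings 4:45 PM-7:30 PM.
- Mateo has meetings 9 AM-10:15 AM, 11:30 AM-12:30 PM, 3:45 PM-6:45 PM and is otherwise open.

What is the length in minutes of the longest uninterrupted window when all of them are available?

Pita free: 10:00-11:45, 12:00-16:30, 16:45-21:15.
Carol free: 09:45-15:00, 16:15-17:45, 18:15-22:00 (invert busy blocks within the working day).
Bianca free: 10:00-16:45, 18:00-18:30, 19:15-21:45.
Divya free: 09:00-11:30, 12:00-13:45, 15:00-20:30 (invert busy blocks within the working day).
Maria free: 09:00-16:45, 19:30-22:00 (invert busy blocks within the working day).
Mateo free: 10:15-11:30, 12:30-15:45, 18:45-22:00 (invert busy blocks within the working day).
Pita ∩ Carol: 10:00-11:45, 12:00-15:00, 16:15-16:30, 16:45-17:45, 18:15-21:15.
Pita ∩ Carol ∩ Bianca: 10:00-11:45, 12:00-15:00, 16:15-16:30, 18:15-18:30, 19:15-21:15.
Pita ∩ Carol ∩ Bianca ∩ Divya: 10:00-11:30, 12:00-13:45, 16:15-16:30, 18:15-18:30, 19:15-20:30.
Pita ∩ Carol ∩ Bianca ∩ Divya ∩ Maria: 10:00-11:30, 12:00-13:45, 16:15-16:30, 19:30-20:30.
Pita ∩ Carol ∩ Bianca ∩ Divya ∩ Maria ∩ Mateo: 10:15-11:30, 12:30-13:45, 19:30-20:30.
The longest is 10:15-11:30 at 75 minutes.

75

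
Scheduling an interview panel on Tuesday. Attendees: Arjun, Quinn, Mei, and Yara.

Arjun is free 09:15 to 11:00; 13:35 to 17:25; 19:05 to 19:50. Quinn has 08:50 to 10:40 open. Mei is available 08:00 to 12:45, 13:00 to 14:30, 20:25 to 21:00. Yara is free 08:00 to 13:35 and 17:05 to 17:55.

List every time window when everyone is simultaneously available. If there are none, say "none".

Arjun ∩ Quinn: 09:15-10:40.
Arjun ∩ Quinn ∩ Mei: 09:15-10:40.
Arjun ∩ Quinn ∩ Mei ∩ Yara: 09:15-10:40.
So the common availability across everyone is 09:15-10:40.

09:15-10:40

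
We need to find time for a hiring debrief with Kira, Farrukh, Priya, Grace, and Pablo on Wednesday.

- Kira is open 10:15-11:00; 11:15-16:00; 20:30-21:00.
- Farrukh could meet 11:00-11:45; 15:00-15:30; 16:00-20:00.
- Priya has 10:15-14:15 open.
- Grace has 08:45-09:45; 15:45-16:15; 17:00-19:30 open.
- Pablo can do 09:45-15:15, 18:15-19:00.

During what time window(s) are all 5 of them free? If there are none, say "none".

none

Kira ∩ Farrukh: 11:15-11:45, 15:00-15:30.
Kira ∩ Farrukh ∩ Priya: 11:15-11:45.
Kira ∩ Farrukh ∩ Priya ∩ Grace: ∅.
Kira ∩ Farrukh ∩ Priya ∩ Grace ∩ Pablo: ∅.
There is no time when everyone is free.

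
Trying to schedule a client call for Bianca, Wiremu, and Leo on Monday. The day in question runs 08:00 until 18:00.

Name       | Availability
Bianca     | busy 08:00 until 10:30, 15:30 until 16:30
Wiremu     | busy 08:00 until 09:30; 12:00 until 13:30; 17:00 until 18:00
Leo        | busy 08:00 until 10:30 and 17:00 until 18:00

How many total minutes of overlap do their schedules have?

240

Bianca free: 10:30-15:30, 16:30-18:00 (invert busy blocks within the working day).
Wiremu free: 09:30-12:00, 13:30-17:00 (invert busy blocks within the working day).
Leo free: 10:30-17:00 (invert busy blocks within the working day).
Bianca ∩ Wiremu: 10:30-12:00, 13:30-15:30, 16:30-17:00.
Bianca ∩ Wiremu ∩ Leo: 10:30-12:00, 13:30-15:30, 16:30-17:00.
Summing the common windows: 90 + 120 + 30 = 240 minutes.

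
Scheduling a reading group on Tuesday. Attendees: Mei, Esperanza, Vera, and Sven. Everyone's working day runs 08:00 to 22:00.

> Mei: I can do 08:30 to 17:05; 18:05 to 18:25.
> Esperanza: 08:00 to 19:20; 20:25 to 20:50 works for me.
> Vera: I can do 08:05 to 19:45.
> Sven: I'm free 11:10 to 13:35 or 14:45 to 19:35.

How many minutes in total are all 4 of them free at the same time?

305

Mei ∩ Esperanza: 08:30-17:05, 18:05-18:25.
Mei ∩ Esperanza ∩ Vera: 08:30-17:05, 18:05-18:25.
Mei ∩ Esperanza ∩ Vera ∩ Sven: 11:10-13:35, 14:45-17:05, 18:05-18:25.
So the common availability across everyone is 11:10-13:35, 14:45-17:05, 18:05-18:25.
Summing the common windows: 145 + 140 + 20 = 305 minutes.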